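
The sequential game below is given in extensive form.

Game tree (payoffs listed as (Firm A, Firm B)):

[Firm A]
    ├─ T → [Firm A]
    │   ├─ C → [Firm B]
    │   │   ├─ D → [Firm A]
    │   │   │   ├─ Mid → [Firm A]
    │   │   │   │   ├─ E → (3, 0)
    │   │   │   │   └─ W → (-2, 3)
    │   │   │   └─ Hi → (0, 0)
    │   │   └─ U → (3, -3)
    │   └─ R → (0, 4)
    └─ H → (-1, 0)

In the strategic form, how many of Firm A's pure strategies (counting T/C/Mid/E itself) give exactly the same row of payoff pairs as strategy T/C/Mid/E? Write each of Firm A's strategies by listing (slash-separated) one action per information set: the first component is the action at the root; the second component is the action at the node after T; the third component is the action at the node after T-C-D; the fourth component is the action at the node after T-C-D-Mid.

Row for T/C/Mid/E (columns D, U): (3,0) (3,-3).
Every one of Firm A's information sets is on the play path for some reply by Firm B when Firm A follows T/C/Mid/E.
Changing the action at any of them therefore changes at least one column, so only T/C/Mid/E itself gives this row.

1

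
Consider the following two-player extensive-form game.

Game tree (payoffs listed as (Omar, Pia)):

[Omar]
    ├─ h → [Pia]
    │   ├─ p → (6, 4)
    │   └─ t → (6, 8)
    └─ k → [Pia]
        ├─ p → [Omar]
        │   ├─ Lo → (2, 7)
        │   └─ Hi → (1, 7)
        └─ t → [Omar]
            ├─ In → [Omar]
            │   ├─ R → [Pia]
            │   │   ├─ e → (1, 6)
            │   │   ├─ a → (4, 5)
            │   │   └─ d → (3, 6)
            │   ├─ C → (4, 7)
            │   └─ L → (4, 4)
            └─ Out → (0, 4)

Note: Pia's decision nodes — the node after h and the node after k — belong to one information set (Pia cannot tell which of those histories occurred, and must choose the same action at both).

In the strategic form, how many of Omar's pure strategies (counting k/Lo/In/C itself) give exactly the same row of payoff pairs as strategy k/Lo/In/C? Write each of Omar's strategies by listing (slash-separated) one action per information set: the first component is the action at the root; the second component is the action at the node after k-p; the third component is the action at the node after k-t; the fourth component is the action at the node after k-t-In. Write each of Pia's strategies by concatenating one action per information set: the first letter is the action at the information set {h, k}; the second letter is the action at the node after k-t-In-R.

Row for k/Lo/In/C (columns pe, pa, pd, te, ta, td): (2,7) (2,7) (2,7) (4,7) (4,7) (4,7).
Every one of Omar's information sets is on the play path for some reply by Pia when Omar follows k/Lo/In/C.
Changing the action at any of them therefore changes at least one column, so only k/Lo/In/C itself gives this row.

1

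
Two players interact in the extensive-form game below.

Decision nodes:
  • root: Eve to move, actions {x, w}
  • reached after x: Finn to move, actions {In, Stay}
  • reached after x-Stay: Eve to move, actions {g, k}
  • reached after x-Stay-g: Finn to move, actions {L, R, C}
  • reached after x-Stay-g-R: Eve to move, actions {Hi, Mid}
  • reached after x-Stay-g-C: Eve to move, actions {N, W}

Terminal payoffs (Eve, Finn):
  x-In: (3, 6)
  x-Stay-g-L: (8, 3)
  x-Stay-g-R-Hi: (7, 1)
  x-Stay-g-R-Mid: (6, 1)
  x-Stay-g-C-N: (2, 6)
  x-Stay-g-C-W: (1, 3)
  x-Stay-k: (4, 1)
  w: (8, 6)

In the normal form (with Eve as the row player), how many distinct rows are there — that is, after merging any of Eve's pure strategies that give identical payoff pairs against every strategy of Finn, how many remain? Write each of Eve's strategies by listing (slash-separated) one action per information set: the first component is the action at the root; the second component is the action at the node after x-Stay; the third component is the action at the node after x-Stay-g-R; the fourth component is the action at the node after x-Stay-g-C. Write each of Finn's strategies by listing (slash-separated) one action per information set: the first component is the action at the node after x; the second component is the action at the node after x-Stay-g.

6

Eve has 16 pure strategies: x/g/Hi/N, x/g/Hi/W, x/g/Mid/N, x/g/Mid/W, x/k/Hi/N, x/k/Hi/W, x/k/Mid/N, x/k/Mid/W, w/g/Hi/N, w/g/Hi/W, w/g/Mid/N, w/g/Mid/W, w/k/Hi/N, w/k/Hi/W, w/k/Mid/N, w/k/Mid/W. Columns: In/L, In/R, In/C, Stay/L, Stay/R, Stay/C.
{x/g/Hi/N} → row (3,6) (3,6) (3,6) (8,3) (7,1) (2,6)
{x/g/Hi/W} → row (3,6) (3,6) (3,6) (8,3) (7,1) (1,3)
{x/g/Mid/N} → row (3,6) (3,6) (3,6) (8,3) (6,1) (2,6)
{x/g/Mid/W} → row (3,6) (3,6) (3,6) (8,3) (6,1) (1,3)
{x/k/Hi/N, x/k/Hi/W, x/k/Mid/N, x/k/Mid/W} → row (3,6) (3,6) (3,6) (4,1) (4,1) (4,1)
{w/g/Hi/N, w/g/Hi/W, w/g/Mid/N, w/g/Mid/W, w/k/Hi/N, w/k/Hi/W, w/k/Mid/N, w/k/Mid/W} → row (8,6) (8,6) (8,6) (8,6) (8,6) (8,6)
That's 6 distinct rows out of 16 strategies.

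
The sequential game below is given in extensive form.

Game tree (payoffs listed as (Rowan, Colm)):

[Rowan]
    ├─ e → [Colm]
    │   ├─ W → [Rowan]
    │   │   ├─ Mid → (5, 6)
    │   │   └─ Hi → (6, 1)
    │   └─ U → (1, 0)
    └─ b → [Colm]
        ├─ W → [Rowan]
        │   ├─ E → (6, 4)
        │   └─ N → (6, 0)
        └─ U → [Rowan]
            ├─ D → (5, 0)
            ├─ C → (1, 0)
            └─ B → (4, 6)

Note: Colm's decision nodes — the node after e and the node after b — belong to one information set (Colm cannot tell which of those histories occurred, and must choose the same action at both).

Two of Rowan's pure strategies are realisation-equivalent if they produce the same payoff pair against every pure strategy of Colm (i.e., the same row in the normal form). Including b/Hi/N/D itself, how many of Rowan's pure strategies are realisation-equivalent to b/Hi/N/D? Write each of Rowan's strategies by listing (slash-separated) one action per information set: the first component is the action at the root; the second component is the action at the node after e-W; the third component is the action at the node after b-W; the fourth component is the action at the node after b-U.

2

Row for b/Hi/N/D (columns W, U): (6,0) (5,0).
Under b/Hi/N/D, Rowan's choice at the node after e-W can never be reached regardless of what Colm does, so varying those choices leaves every outcome unchanged.
Holding the reachable choices fixed and varying the unreachable one freely already gives 2 equivalent strategies.
No other strategy reproduces this row, so those 2 are the full class: b/Mid/N/D, b/Hi/N/D.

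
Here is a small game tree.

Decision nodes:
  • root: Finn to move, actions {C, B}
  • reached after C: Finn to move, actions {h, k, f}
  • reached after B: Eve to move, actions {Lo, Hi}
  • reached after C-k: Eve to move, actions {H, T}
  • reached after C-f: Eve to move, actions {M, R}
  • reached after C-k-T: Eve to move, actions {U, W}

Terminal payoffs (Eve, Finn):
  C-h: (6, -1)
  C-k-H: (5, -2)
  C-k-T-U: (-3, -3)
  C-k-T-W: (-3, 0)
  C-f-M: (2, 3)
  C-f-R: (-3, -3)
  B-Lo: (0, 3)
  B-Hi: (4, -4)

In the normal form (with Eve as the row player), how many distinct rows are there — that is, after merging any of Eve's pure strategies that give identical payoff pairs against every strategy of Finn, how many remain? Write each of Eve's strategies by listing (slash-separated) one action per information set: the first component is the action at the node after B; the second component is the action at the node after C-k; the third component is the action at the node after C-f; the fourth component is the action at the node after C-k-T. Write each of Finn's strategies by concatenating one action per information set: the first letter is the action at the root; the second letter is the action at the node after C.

12

Eve has 16 pure strategies: Lo/H/M/U, Lo/H/M/W, Lo/H/R/U, Lo/H/R/W, Lo/T/M/U, Lo/T/M/W, Lo/T/R/U, Lo/T/R/W, Hi/H/M/U, Hi/H/M/W, Hi/H/R/U, Hi/H/R/W, Hi/T/M/U, Hi/T/M/W, Hi/T/R/U, Hi/T/R/W. Columns: Ch, Ck, Cf, Bh, Bk, Bf.
{Lo/H/M/U, Lo/H/M/W} → row (6,-1) (5,-2) (2,3) (0,3) (0,3) (0,3)
{Lo/H/R/U, Lo/H/R/W} → row (6,-1) (5,-2) (-3,-3) (0,3) (0,3) (0,3)
{Lo/T/M/U} → row (6,-1) (-3,-3) (2,3) (0,3) (0,3) (0,3)
{Lo/T/M/W} → row (6,-1) (-3,0) (2,3) (0,3) (0,3) (0,3)
{Lo/T/R/U} → row (6,-1) (-3,-3) (-3,-3) (0,3) (0,3) (0,3)
{Lo/T/R/W} → row (6,-1) (-3,0) (-3,-3) (0,3) (0,3) (0,3)
{Hi/H/M/U, Hi/H/M/W} → row (6,-1) (5,-2) (2,3) (4,-4) (4,-4) (4,-4)
{Hi/H/R/U, Hi/H/R/W} → row (6,-1) (5,-2) (-3,-3) (4,-4) (4,-4) (4,-4)
{Hi/T/M/U} → row (6,-1) (-3,-3) (2,3) (4,-4) (4,-4) (4,-4)
{Hi/T/M/W} → row (6,-1) (-3,0) (2,3) (4,-4) (4,-4) (4,-4)
{Hi/T/R/U} → row (6,-1) (-3,-3) (-3,-3) (4,-4) (4,-4) (4,-4)
{Hi/T/R/W} → row (6,-1) (-3,0) (-3,-3) (4,-4) (4,-4) (4,-4)
That's 12 distinct rows out of 16 strategies.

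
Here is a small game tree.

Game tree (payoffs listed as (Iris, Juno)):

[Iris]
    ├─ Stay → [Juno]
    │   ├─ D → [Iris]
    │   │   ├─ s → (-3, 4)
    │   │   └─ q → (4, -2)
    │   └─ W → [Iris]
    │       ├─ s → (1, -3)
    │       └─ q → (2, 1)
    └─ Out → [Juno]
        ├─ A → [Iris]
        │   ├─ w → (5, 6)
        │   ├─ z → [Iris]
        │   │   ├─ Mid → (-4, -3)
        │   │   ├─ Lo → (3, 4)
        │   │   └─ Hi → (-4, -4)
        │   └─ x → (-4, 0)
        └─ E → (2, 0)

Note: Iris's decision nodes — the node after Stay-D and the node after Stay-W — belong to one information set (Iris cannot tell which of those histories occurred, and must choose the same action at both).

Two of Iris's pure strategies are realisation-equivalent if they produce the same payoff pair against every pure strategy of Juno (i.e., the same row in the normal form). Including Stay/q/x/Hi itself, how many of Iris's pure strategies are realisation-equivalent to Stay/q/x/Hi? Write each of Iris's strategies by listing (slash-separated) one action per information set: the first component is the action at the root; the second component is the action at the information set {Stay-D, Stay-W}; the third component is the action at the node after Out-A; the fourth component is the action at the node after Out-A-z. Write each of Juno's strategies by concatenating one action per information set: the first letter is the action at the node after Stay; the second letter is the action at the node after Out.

Row for Stay/q/x/Hi (columns DA, DE, WA, WE): (4,-2) (4,-2) (2,1) (2,1).
Under Stay/q/x/Hi, Iris's choice at the node after Out-A and at the node after Out-A-z can never be reached regardless of what Juno does, so varying those choices leaves every outcome unchanged.
Holding the reachable choices fixed and varying the unreachable ones freely already gives 3 × 3 = 9 equivalent strategies.
No other strategy reproduces this row, so those 9 are the full class: Stay/q/w/Mid, Stay/q/w/Lo, Stay/q/w/Hi, Stay/q/z/Mid, Stay/q/z/Lo, Stay/q/z/Hi, Stay/q/x/Mid, Stay/q/x/Lo, Stay/q/x/Hi.

9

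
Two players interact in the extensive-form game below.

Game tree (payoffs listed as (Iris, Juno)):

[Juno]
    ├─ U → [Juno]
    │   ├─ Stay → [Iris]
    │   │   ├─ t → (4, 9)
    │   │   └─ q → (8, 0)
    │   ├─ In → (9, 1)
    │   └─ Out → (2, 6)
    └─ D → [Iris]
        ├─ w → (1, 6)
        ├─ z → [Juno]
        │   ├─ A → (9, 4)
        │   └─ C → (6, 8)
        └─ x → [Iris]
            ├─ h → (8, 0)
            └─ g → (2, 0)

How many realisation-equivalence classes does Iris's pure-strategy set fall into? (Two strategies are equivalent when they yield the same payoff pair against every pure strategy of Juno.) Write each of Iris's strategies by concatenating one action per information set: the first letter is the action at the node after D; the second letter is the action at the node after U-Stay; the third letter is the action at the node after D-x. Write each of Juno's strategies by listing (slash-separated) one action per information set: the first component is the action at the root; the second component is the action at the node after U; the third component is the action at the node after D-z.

8

Iris has 12 pure strategies: wth, wtg, wqh, wqg, zth, ztg, zqh, zqg, xth, xtg, xqh, xqg. Columns: U/Stay/A, U/Stay/C, U/In/A, U/In/C, U/Out/A, U/Out/C, D/Stay/A, D/Stay/C, D/In/A, D/In/C, D/Out/A, D/Out/C.
{wth, wtg} → row (4,9) (4,9) (9,1) (9,1) (2,6) (2,6) (1,6) (1,6) (1,6) (1,6) (1,6) (1,6)
{wqh, wqg} → row (8,0) (8,0) (9,1) (9,1) (2,6) (2,6) (1,6) (1,6) (1,6) (1,6) (1,6) (1,6)
{zth, ztg} → row (4,9) (4,9) (9,1) (9,1) (2,6) (2,6) (9,4) (6,8) (9,4) (6,8) (9,4) (6,8)
{zqh, zqg} → row (8,0) (8,0) (9,1) (9,1) (2,6) (2,6) (9,4) (6,8) (9,4) (6,8) (9,4) (6,8)
{xth} → row (4,9) (4,9) (9,1) (9,1) (2,6) (2,6) (8,0) (8,0) (8,0) (8,0) (8,0) (8,0)
{xtg} → row (4,9) (4,9) (9,1) (9,1) (2,6) (2,6) (2,0) (2,0) (2,0) (2,0) (2,0) (2,0)
{xqh} → row (8,0) (8,0) (9,1) (9,1) (2,6) (2,6) (8,0) (8,0) (8,0) (8,0) (8,0) (8,0)
{xqg} → row (8,0) (8,0) (9,1) (9,1) (2,6) (2,6) (2,0) (2,0) (2,0) (2,0) (2,0) (2,0)
That's 8 distinct rows out of 12 strategies.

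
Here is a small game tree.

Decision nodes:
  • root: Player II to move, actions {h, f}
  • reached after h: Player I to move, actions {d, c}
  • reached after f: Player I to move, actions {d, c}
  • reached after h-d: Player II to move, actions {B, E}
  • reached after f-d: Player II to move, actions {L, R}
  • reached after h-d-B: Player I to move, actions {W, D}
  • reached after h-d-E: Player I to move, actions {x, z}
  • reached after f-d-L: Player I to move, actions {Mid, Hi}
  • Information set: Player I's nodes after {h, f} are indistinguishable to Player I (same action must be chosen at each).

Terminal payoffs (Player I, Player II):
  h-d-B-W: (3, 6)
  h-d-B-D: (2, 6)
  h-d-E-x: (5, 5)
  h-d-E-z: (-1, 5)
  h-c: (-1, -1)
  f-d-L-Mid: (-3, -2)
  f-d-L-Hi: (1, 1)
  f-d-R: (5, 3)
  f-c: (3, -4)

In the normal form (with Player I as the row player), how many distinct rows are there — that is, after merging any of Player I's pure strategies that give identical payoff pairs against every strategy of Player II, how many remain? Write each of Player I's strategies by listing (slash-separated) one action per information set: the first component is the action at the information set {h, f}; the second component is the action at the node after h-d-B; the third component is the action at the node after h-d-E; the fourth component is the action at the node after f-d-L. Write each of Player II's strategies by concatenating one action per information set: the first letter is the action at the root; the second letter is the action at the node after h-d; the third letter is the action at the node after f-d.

Player I has 16 pure strategies: d/W/x/Mid, d/W/x/Hi, d/W/z/Mid, d/W/z/Hi, d/D/x/Mid, d/D/x/Hi, d/D/z/Mid, d/D/z/Hi, c/W/x/Mid, c/W/x/Hi, c/W/z/Mid, c/W/z/Hi, c/D/x/Mid, c/D/x/Hi, c/D/z/Mid, c/D/z/Hi. Columns: hBL, hBR, hEL, hER, fBL, fBR, fEL, fER.
{d/W/x/Mid} → row (3,6) (3,6) (5,5) (5,5) (-3,-2) (5,3) (-3,-2) (5,3)
{d/W/x/Hi} → row (3,6) (3,6) (5,5) (5,5) (1,1) (5,3) (1,1) (5,3)
{d/W/z/Mid} → row (3,6) (3,6) (-1,5) (-1,5) (-3,-2) (5,3) (-3,-2) (5,3)
{d/W/z/Hi} → row (3,6) (3,6) (-1,5) (-1,5) (1,1) (5,3) (1,1) (5,3)
{d/D/x/Mid} → row (2,6) (2,6) (5,5) (5,5) (-3,-2) (5,3) (-3,-2) (5,3)
{d/D/x/Hi} → row (2,6) (2,6) (5,5) (5,5) (1,1) (5,3) (1,1) (5,3)
{d/D/z/Mid} → row (2,6) (2,6) (-1,5) (-1,5) (-3,-2) (5,3) (-3,-2) (5,3)
{d/D/z/Hi} → row (2,6) (2,6) (-1,5) (-1,5) (1,1) (5,3) (1,1) (5,3)
{c/W/x/Mid, c/W/x/Hi, c/W/z/Mid, c/W/z/Hi, c/D/x/Mid, c/D/x/Hi, c/D/z/Mid, c/D/z/Hi} → row (-1,-1) (-1,-1) (-1,-1) (-1,-1) (3,-4) (3,-4) (3,-4) (3,-4)
That's 9 distinct rows out of 16 strategies.

9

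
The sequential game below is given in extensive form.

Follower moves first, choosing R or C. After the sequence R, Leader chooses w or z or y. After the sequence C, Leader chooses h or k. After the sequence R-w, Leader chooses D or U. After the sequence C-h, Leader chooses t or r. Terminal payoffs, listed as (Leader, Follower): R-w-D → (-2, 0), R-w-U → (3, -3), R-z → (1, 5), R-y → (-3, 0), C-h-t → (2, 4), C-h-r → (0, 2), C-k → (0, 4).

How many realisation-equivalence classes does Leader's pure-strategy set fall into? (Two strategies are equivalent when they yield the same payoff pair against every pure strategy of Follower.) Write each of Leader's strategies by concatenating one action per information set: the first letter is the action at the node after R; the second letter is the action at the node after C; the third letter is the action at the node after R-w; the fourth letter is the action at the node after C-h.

12

Leader has 24 pure strategies: whDt, whDr, whUt, whUr, wkDt, wkDr, wkUt, wkUr, zhDt, zhDr, zhUt, zhUr, zkDt, zkDr, zkUt, zkUr, yhDt, yhDr, yhUt, yhUr, ykDt, ykDr, ykUt, ykUr. Columns: R, C.
{whDt} → row (-2,0) (2,4)
{whDr} → row (-2,0) (0,2)
{whUt} → row (3,-3) (2,4)
{whUr} → row (3,-3) (0,2)
{wkDt, wkDr} → row (-2,0) (0,4)
{wkUt, wkUr} → row (3,-3) (0,4)
{zhDt, zhUt} → row (1,5) (2,4)
{zhDr, zhUr} → row (1,5) (0,2)
{zkDt, zkDr, zkUt, zkUr} → row (1,5) (0,4)
{yhDt, yhUt} → row (-3,0) (2,4)
{yhDr, yhUr} → row (-3,0) (0,2)
{ykDt, ykDr, ykUt, ykUr} → row (-3,0) (0,4)
That's 12 distinct rows out of 24 strategies.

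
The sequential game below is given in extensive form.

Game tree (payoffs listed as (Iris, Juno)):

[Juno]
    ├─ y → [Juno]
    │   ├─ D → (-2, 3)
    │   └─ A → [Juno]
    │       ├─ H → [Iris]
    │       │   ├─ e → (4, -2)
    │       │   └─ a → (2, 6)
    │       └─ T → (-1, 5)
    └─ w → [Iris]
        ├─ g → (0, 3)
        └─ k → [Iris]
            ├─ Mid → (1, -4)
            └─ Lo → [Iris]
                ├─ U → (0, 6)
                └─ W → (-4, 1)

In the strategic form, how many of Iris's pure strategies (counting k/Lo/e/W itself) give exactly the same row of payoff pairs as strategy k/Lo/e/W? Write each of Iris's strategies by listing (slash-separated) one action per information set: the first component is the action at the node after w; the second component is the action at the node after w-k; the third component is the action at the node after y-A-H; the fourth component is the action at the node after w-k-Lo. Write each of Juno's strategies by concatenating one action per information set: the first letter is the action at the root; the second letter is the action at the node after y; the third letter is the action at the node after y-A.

1

Row for k/Lo/e/W (columns yDH, yDT, yAH, yAT, wDH, wDT, wAH, wAT): (-2,3) (-2,3) (4,-2) (-1,5) (-4,1) (-4,1) (-4,1) (-4,1).
Every one of Iris's information sets is on the play path for some reply by Juno when Iris follows k/Lo/e/W.
Changing the action at any of them therefore changes at least one column, so only k/Lo/e/W itself gives this row.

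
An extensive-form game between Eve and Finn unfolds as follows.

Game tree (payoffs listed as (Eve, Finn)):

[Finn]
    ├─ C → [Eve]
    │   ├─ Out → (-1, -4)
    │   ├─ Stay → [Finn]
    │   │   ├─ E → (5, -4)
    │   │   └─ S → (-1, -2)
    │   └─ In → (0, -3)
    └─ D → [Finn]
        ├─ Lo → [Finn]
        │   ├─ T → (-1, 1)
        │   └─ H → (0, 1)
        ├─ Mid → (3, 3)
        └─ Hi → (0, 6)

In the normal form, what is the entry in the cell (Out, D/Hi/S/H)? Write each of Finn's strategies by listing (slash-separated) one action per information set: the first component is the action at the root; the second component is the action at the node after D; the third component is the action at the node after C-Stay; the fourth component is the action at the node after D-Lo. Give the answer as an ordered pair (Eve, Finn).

Trace the play path from the root:
  Finn plays D
  Finn plays Hi at [D]
→ terminal payoff (0, 6).
(Eve's choice at the node after C is never reached on this path, so it doesn't affect the outcome.)

(0, 6)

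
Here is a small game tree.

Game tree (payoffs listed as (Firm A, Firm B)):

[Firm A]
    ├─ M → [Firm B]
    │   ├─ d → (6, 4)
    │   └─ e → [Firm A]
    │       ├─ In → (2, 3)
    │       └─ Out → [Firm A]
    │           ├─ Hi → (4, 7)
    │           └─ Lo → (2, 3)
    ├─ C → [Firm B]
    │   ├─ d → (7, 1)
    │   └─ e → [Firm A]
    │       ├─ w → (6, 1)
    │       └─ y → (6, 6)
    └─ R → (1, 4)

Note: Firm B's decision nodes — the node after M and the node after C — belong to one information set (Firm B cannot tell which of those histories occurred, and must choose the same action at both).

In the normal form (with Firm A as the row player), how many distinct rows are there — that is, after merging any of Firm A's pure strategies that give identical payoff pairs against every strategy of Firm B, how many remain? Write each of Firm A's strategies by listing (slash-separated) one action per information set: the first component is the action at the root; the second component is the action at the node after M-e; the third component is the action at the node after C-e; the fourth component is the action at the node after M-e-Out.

5

Firm A has 24 pure strategies: M/In/w/Hi, M/In/w/Lo, M/In/y/Hi, M/In/y/Lo, M/Out/w/Hi, M/Out/w/Lo, M/Out/y/Hi, M/Out/y/Lo, C/In/w/Hi, C/In/w/Lo, C/In/y/Hi, C/In/y/Lo, C/Out/w/Hi, C/Out/w/Lo, C/Out/y/Hi, C/Out/y/Lo, R/In/w/Hi, R/In/w/Lo, R/In/y/Hi, R/In/y/Lo, R/Out/w/Hi, R/Out/w/Lo, R/Out/y/Hi, R/Out/y/Lo. Columns: d, e.
{M/In/w/Hi, M/In/w/Lo, M/In/y/Hi, M/In/y/Lo, M/Out/w/Lo, M/Out/y/Lo} → row (6,4) (2,3)
{M/Out/w/Hi, M/Out/y/Hi} → row (6,4) (4,7)
{C/In/w/Hi, C/In/w/Lo, C/Out/w/Hi, C/Out/w/Lo} → row (7,1) (6,1)
{C/In/y/Hi, C/In/y/Lo, C/Out/y/Hi, C/Out/y/Lo} → row (7,1) (6,6)
{R/In/w/Hi, R/In/w/Lo, R/In/y/Hi, R/In/y/Lo, R/Out/w/Hi, R/Out/w/Lo, R/Out/y/Hi, R/Out/y/Lo} → row (1,4) (1,4)
That's 5 distinct rows out of 24 strategies.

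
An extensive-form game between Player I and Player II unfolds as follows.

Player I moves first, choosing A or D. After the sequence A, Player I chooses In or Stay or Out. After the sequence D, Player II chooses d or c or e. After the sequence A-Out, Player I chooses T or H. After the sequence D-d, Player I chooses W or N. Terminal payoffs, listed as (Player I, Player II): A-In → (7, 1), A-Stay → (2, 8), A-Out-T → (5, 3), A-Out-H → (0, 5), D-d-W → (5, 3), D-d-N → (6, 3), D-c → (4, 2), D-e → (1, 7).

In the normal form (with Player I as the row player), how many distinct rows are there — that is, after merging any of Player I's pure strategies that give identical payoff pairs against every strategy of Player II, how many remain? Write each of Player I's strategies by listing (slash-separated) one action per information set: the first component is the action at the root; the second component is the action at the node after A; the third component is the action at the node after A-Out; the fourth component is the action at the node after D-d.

Player I has 24 pure strategies: A/In/T/W, A/In/T/N, A/In/H/W, A/In/H/N, A/Stay/T/W, A/Stay/T/N, A/Stay/H/W, A/Stay/H/N, A/Out/T/W, A/Out/T/N, A/Out/H/W, A/Out/H/N, D/In/T/W, D/In/T/N, D/In/H/W, D/In/H/N, D/Stay/T/W, D/Stay/T/N, D/Stay/H/W, D/Stay/H/N, D/Out/T/W, D/Out/T/N, D/Out/H/W, D/Out/H/N. Columns: d, c, e.
{A/In/T/W, A/In/T/N, A/In/H/W, A/In/H/N} → row (7,1) (7,1) (7,1)
{A/Stay/T/W, A/Stay/T/N, A/Stay/H/W, A/Stay/H/N} → row (2,8) (2,8) (2,8)
{A/Out/T/W, A/Out/T/N} → row (5,3) (5,3) (5,3)
{A/Out/H/W, A/Out/H/N} → row (0,5) (0,5) (0,5)
{D/In/T/W, D/In/H/W, D/Stay/T/W, D/Stay/H/W, D/Out/T/W, D/Out/H/W} → row (5,3) (4,2) (1,7)
{D/In/T/N, D/In/H/N, D/Stay/T/N, D/Stay/H/N, D/Out/T/N, D/Out/H/N} → row (6,3) (4,2) (1,7)
That's 6 distinct rows out of 24 strategies.

6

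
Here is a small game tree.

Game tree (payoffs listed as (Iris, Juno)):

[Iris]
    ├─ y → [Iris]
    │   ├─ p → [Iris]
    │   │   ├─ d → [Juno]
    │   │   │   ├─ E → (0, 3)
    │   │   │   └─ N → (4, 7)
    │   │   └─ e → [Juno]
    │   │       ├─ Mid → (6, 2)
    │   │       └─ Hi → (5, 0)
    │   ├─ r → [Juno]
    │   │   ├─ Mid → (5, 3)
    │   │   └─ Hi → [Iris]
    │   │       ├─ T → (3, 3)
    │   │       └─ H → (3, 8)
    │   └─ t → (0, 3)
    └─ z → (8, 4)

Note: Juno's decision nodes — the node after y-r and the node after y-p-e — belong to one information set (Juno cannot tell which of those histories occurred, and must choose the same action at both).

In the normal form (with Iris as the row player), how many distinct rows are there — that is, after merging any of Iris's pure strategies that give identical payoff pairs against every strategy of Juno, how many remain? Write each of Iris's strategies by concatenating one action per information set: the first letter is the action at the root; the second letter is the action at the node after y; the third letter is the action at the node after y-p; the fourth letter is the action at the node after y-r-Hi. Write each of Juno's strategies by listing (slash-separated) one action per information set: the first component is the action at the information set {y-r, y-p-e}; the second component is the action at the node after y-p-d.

6

Iris has 24 pure strategies: ypdT, ypdH, ypeT, ypeH, yrdT, yrdH, yreT, yreH, ytdT, ytdH, yteT, yteH, zpdT, zpdH, zpeT, zpeH, zrdT, zrdH, zreT, zreH, ztdT, ztdH, zteT, zteH. Columns: Mid/E, Mid/N, Hi/E, Hi/N.
{ypdT, ypdH} → row (0,3) (4,7) (0,3) (4,7)
{ypeT, ypeH} → row (6,2) (6,2) (5,0) (5,0)
{yrdT, yreT} → row (5,3) (5,3) (3,3) (3,3)
{yrdH, yreH} → row (5,3) (5,3) (3,8) (3,8)
{ytdT, ytdH, yteT, yteH} → row (0,3) (0,3) (0,3) (0,3)
{zpdT, zpdH, zpeT, zpeH, zrdT, zrdH, zreT, zreH, ztdT, ztdH, zteT, zteH} → row (8,4) (8,4) (8,4) (8,4)
That's 6 distinct rows out of 24 strategies.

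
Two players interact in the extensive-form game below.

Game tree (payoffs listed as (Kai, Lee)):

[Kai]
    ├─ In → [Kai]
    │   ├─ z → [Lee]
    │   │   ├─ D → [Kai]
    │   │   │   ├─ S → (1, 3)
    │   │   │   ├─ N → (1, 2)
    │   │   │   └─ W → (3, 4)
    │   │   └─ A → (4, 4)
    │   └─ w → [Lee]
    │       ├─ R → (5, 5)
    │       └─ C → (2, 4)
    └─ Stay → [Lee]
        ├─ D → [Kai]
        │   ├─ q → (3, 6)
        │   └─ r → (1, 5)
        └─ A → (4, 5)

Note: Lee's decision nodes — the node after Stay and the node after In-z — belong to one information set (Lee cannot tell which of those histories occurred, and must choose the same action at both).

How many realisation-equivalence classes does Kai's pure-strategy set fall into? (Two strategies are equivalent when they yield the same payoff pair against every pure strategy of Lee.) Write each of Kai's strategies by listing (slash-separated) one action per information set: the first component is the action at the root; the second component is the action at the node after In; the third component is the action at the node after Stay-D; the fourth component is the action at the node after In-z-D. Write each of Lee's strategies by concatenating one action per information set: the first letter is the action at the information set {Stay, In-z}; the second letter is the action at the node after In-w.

Kai has 24 pure strategies: In/z/q/S, In/z/q/N, In/z/q/W, In/z/r/S, In/z/r/N, In/z/r/W, In/w/q/S, In/w/q/N, In/w/q/W, In/w/r/S, In/w/r/N, In/w/r/W, Stay/z/q/S, Stay/z/q/N, Stay/z/q/W, Stay/z/r/S, Stay/z/r/N, Stay/z/r/W, Stay/w/q/S, Stay/w/q/N, Stay/w/q/W, Stay/w/r/S, Stay/w/r/N, Stay/w/r/W. Columns: DR, DC, AR, AC.
{In/z/q/S, In/z/r/S} → row (1,3) (1,3) (4,4) (4,4)
{In/z/q/N, In/z/r/N} → row (1,2) (1,2) (4,4) (4,4)
{In/z/q/W, In/z/r/W} → row (3,4) (3,4) (4,4) (4,4)
{In/w/q/S, In/w/q/N, In/w/q/W, In/w/r/S, In/w/r/N, In/w/r/W} → row (5,5) (2,4) (5,5) (2,4)
{Stay/z/q/S, Stay/z/q/N, Stay/z/q/W, Stay/w/q/S, Stay/w/q/N, Stay/w/q/W} → row (3,6) (3,6) (4,5) (4,5)
{Stay/z/r/S, Stay/z/r/N, Stay/z/r/W, Stay/w/r/S, Stay/w/r/N, Stay/w/r/W} → row (1,5) (1,5) (4,5) (4,5)
That's 6 distinct rows out of 24 strategies.

6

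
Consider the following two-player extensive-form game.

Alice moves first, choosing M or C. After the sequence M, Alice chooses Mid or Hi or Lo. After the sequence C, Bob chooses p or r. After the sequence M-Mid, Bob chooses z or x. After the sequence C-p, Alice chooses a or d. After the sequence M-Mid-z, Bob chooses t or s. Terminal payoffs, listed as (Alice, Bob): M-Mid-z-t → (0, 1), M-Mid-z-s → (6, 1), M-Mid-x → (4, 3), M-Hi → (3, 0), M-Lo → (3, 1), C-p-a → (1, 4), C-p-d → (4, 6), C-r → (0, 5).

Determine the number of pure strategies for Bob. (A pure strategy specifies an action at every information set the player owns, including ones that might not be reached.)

Bob owns the node after C with actions {p, r} — two choices.
Bob owns the node after M-Mid with actions {z, x} — two choices.
Bob owns the node after M-Mid-z with actions {t, s} — two choices.
A pure strategy fixes one action at each information set independently, so the count is the product 2 × 2 × 2 = 8.
(For reference, Alice has 12 pure strategies, giving a 8×12 normal-form matrix.)

8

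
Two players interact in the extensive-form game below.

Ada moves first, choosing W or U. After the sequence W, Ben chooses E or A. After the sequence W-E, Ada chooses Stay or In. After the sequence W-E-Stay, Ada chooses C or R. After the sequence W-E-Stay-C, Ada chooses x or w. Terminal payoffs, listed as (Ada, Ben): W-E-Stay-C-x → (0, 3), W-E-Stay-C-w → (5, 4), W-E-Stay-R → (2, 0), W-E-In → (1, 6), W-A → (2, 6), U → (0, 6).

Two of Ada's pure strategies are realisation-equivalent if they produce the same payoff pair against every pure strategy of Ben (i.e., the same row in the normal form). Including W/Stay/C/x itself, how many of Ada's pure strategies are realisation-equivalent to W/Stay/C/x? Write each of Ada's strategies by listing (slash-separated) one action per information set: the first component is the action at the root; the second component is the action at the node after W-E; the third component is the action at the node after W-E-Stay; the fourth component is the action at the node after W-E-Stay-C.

Row for W/Stay/C/x (columns E, A): (0,3) (2,6).
Every one of Ada's information sets is on the play path for some reply by Ben when Ada follows W/Stay/C/x.
Changing the action at any of them therefore changes at least one column, so only W/Stay/C/x itself gives this row.

1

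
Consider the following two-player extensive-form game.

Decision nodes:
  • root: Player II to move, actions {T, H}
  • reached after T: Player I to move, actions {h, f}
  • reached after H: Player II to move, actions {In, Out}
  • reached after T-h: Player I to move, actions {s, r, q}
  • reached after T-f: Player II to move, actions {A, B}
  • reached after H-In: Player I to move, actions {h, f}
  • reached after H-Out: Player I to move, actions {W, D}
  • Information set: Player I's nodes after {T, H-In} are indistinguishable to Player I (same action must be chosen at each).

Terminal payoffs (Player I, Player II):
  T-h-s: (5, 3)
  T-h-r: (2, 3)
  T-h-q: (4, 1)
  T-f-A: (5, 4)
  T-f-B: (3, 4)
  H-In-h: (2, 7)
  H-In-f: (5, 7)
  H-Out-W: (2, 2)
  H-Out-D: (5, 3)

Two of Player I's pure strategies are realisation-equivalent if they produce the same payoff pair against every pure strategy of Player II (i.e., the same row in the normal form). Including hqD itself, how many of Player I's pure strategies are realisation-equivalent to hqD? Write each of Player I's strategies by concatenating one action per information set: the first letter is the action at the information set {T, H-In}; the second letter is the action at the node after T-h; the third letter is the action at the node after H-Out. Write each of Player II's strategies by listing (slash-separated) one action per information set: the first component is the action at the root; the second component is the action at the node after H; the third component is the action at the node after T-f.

Row for hqD (columns T/In/A, T/In/B, T/Out/A, T/Out/B, H/In/A, H/In/B, H/Out/A, H/Out/B): (4,1) (4,1) (4,1) (4,1) (2,7) (2,7) (5,3) (5,3).
Every one of Player I's information sets is on the play path for some reply by Player II when Player I follows hqD.
Changing the action at any of them therefore changes at least one column, so only hqD itself gives this row.

1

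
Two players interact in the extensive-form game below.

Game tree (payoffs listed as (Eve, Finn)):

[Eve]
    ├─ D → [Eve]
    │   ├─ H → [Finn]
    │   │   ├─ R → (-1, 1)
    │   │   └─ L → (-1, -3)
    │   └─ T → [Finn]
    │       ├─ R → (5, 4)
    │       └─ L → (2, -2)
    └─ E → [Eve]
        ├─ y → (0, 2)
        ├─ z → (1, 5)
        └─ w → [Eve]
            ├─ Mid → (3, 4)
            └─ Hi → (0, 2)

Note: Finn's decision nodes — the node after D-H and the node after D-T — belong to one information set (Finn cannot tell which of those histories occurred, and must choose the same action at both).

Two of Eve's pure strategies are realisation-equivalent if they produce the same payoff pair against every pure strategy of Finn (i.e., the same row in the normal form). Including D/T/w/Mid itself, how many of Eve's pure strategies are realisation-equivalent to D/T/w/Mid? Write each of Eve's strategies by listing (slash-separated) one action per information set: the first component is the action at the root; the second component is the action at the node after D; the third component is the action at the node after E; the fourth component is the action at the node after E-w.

Row for D/T/w/Mid (columns R, L): (5,4) (2,-2).
Under D/T/w/Mid, Eve's choice at the node after E and at the node after E-w can never be reached regardless of what Finn does, so varying those choices leaves every outcome unchanged.
Holding the reachable choices fixed and varying the unreachable ones freely already gives 3 × 2 = 6 equivalent strategies.
No other strategy reproduces this row, so those 6 are the full class: D/T/y/Mid, D/T/y/Hi, D/T/z/Mid, D/T/z/Hi, D/T/w/Mid, D/T/w/Hi.

6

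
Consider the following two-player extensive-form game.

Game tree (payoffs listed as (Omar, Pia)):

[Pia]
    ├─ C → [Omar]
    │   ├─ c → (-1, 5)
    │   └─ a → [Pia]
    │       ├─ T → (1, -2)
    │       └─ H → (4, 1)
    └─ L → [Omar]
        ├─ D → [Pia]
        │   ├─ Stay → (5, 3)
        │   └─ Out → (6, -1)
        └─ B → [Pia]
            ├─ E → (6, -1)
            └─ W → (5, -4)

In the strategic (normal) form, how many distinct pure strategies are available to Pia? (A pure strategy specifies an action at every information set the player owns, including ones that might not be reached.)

16

Pia owns the root with actions {C, L} — two choices.
Pia owns the node after C-a with actions {T, H} — two choices.
Pia owns the node after L-D with actions {Stay, Out} — two choices.
Pia owns the node after L-B with actions {E, W} — two choices.
A pure strategy fixes one action at each information set independently, so the count is the product 2 × 2 × 2 × 2 = 16.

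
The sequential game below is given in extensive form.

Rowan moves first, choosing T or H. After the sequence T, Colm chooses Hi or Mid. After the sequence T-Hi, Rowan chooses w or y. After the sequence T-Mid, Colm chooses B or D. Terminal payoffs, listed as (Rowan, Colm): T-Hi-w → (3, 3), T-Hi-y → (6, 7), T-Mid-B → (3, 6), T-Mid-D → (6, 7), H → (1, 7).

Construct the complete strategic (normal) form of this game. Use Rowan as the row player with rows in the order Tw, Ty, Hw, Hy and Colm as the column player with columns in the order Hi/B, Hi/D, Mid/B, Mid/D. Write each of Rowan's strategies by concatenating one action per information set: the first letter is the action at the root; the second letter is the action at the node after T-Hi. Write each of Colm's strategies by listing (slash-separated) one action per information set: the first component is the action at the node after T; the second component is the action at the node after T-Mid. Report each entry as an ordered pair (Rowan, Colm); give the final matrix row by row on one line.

Tw: (3,3) (3,3) (3,6) (6,7) | Ty: (6,7) (6,7) (3,6) (6,7) | Hw: (1,7) (1,7) (1,7) (1,7) | Hy: (1,7) (1,7) (1,7) (1,7)

         Hi/B     Hi/D    Mid/B    Mid/D
  Tw    (3,3)    (3,3)    (3,6)    (6,7)
  Ty    (6,7)    (6,7)    (3,6)    (6,7)
  Hw    (1,7)    (1,7)    (1,7)    (1,7)
  Hy    (1,7)    (1,7)    (1,7)    (1,7)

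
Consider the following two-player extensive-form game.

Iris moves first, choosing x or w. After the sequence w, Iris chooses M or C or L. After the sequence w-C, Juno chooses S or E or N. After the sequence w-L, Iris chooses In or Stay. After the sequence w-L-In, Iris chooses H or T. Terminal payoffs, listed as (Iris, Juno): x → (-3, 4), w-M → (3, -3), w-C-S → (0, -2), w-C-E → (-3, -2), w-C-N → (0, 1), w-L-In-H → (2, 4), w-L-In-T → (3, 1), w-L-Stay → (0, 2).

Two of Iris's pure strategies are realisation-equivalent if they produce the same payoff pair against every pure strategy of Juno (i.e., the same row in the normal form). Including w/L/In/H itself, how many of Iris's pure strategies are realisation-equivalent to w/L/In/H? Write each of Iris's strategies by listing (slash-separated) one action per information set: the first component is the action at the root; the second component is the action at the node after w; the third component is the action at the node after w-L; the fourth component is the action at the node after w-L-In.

Row for w/L/In/H (columns S, E, N): (2,4) (2,4) (2,4).
Every one of Iris's information sets is on the play path for some reply by Juno when Iris follows w/L/In/H.
Changing the action at any of them therefore changes at least one column, so only w/L/In/H itself gives this row.

1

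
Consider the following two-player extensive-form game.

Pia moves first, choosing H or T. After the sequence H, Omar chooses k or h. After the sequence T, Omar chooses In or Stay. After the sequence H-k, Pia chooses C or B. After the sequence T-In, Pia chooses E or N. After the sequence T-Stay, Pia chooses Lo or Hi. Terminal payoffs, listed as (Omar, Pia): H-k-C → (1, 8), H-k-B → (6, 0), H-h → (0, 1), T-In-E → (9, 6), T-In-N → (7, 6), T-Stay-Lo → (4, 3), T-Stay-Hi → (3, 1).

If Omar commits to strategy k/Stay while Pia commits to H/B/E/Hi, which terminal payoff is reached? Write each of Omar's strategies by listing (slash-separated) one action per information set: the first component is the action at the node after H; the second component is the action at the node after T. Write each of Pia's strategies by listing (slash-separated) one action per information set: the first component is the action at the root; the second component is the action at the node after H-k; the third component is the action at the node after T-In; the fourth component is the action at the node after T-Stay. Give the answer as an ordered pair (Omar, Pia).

(6, 0)

Trace the play path from the root:
  Pia plays H
  Omar plays k at [H]
  Pia plays B at [H-k]
→ terminal payoff (6, 0).
(Omar's choice at the node after T is never reached on this path, so it doesn't affect the outcome.)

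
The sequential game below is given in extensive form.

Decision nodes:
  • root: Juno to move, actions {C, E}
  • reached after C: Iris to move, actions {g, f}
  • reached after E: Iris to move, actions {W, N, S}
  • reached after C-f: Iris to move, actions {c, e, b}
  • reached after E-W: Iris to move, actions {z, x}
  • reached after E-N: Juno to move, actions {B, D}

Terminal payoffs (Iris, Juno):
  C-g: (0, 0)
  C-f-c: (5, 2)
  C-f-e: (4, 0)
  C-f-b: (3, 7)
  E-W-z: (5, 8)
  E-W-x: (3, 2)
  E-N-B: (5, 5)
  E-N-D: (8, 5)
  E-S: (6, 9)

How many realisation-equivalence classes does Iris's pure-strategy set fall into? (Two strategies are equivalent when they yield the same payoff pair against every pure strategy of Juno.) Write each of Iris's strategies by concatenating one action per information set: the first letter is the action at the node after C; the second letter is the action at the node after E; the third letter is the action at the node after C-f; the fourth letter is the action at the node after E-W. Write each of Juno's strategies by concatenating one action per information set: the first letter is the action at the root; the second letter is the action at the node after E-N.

16

Iris has 36 pure strategies: gWcz, gWcx, gWez, gWex, gWbz, gWbx, gNcz, gNcx, gNez, gNex, gNbz, gNbx, gScz, gScx, gSez, gSex, gSbz, gSbx, fWcz, fWcx, fWez, fWex, fWbz, fWbx, fNcz, fNcx, fNez, fNex, fNbz, fNbx, fScz, fScx, fSez, fSex, fSbz, fSbx. Columns: CB, CD, EB, ED.
{gWcz, gWez, gWbz} → row (0,0) (0,0) (5,8) (5,8)
{gWcx, gWex, gWbx} → row (0,0) (0,0) (3,2) (3,2)
{gNcz, gNcx, gNez, gNex, gNbz, gNbx} → row (0,0) (0,0) (5,5) (8,5)
{gScz, gScx, gSez, gSex, gSbz, gSbx} → row (0,0) (0,0) (6,9) (6,9)
{fWcz} → row (5,2) (5,2) (5,8) (5,8)
{fWcx} → row (5,2) (5,2) (3,2) (3,2)
{fWez} → row (4,0) (4,0) (5,8) (5,8)
{fWex} → row (4,0) (4,0) (3,2) (3,2)
{fWbz} → row (3,7) (3,7) (5,8) (5,8)
{fWbx} → row (3,7) (3,7) (3,2) (3,2)
{fNcz, fNcx} → row (5,2) (5,2) (5,5) (8,5)
{fNez, fNex} → row (4,0) (4,0) (5,5) (8,5)
{fNbz, fNbx} → row (3,7) (3,7) (5,5) (8,5)
{fScz, fScx} → row (5,2) (5,2) (6,9) (6,9)
{fSez, fSex} → row (4,0) (4,0) (6,9) (6,9)
{fSbz, fSbx} → row (3,7) (3,7) (6,9) (6,9)
That's 16 distinct rows out of 36 strategies.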